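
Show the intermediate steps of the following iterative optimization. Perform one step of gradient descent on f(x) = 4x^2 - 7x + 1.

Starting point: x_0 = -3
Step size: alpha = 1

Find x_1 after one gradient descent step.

f(x) = 4x^2 - 7x + 1
f'(x) = 8x - 7
f'(-3) = 8*-3 + (-7) = -31
x_1 = x_0 - alpha * f'(x_0) = -3 - 1 * -31 = 28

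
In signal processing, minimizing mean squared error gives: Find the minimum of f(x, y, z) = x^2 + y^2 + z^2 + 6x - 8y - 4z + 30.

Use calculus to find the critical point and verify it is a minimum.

f(x,y,z) = x^2 + y^2 + z^2 + 6x - 8y - 4z + 30
df/dx = 2x + (6) = 0 => x = -3
df/dy = 2y + (-8) = 0 => y = 4
df/dz = 2z + (-4) = 0 => z = 2
f(-3,4,2) = 1*(-3)^2 + 1*(4)^2 + 1*(2)^2 + 6*(-3) + -8*(4) + -4*(2) + 30 = 1
Hessian is diagonal with entries 2, 2, 2 > 0, confirmed minimum.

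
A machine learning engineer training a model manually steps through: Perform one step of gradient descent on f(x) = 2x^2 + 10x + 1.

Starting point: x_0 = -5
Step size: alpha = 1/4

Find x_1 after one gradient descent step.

f(x) = 2x^2 + 10x + 1
f'(x) = 4x + 10
f'(-5) = 4*-5 + (10) = -10
x_1 = x_0 - alpha * f'(x_0) = -5 - 1/4 * -10 = -5/2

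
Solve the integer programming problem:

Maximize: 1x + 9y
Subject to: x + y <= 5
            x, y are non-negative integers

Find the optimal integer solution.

Objective: 1x + 9y, constraint: x + y <= 5
Coefficient of y is 9 > coefficient of x is 1, so allocate the entire budget to y.
Optimal: x = 0, y = 5, value = 45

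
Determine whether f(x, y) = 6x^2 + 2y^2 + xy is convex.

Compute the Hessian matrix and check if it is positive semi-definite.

f(x,y) = 6x^2 + 2y^2 + xy
Hessian H = [[12, 1], [1, 4]]
trace(H) = 16, det(H) = 47
Eigenvalues: (16 +/- sqrt(68)) / 2 = 12.12, 3.877
Since both eigenvalues > 0, f is convex.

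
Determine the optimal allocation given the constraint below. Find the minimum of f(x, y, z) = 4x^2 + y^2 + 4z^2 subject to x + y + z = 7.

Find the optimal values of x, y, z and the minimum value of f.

Using Lagrange multipliers on f = 4x^2 + y^2 + 4z^2 with constraint x + y + z = 7:
Conditions: 2*4*x = lambda, 2*1*y = lambda, 2*4*z = lambda
So x = lambda/8, y = lambda/2, z = lambda/8
Substituting into constraint: lambda * (3/4) = 7
lambda = 28/3
x = 7/6, y = 14/3, z = 7/6
Minimum value = 98/3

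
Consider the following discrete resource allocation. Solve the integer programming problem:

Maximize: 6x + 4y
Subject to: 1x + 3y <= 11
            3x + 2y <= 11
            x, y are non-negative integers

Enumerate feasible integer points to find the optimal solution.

Constraint 1: 1x + 3y <= 11
Constraint 2: 3x + 2y <= 11
Feasible x range (need y >= 0): 0 <= x <= min(11/1, 11/3) => x in {0, ..., 3}.
Enumerate feasible integer points row by row (the coefficient of y is 4 > 0, so for each x the largest feasible y gives the best value):
  x = 0: y <= min((11 - 1*0)/3, (11 - 3*0)/2) => y in {0, ..., 3}; best 6*0 + 4*3 = 12
  x = 1: y <= min((11 - 1*1)/3, (11 - 3*1)/2) => y in {0, ..., 3}; best 6*1 + 4*3 = 18
  x = 2: y <= min((11 - 1*2)/3, (11 - 3*2)/2) => y in {0, ..., 2}; best 6*2 + 4*2 = 20
  x = 3: y <= min((11 - 1*3)/3, (11 - 3*3)/2) => y in {0, ..., 1}; best 6*3 + 4*1 = 22
The maximum 6x + 4y = 22 is achieved at x = 3, y = 1.
Check: 1*3 + 3*1 = 6 <= 11 and 3*3 + 2*1 = 11 <= 11.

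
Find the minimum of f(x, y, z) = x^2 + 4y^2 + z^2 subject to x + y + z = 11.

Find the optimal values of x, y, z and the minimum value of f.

Using Lagrange multipliers on f = x^2 + 4y^2 + z^2 with constraint x + y + z = 11:
Conditions: 2*1*x = lambda, 2*4*y = lambda, 2*1*z = lambda
So x = lambda/2, y = lambda/8, z = lambda/2
Substituting into constraint: lambda * (9/8) = 11
lambda = 88/9
x = 44/9, y = 11/9, z = 44/9
Minimum value = 484/9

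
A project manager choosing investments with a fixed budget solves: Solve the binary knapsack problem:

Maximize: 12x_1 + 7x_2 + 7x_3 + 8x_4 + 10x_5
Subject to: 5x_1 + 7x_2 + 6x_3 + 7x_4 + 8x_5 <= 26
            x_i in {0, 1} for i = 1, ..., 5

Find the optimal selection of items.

Items: item 1 (v=12, w=5), item 2 (v=7, w=7), item 3 (v=7, w=6), item 4 (v=8, w=7), item 5 (v=10, w=8)
Capacity: 26
Checking all 32 subsets (w = total weight, v = total value):
  {}: w = 0, v = 0
  {1}: w = 5, v = 12
  {2}: w = 7, v = 7
  {3}: w = 6, v = 7
  {4}: w = 7, v = 8
  {5}: w = 8, v = 10
  {1, 2}: w = 12, v = 19
  {1, 3}: w = 11, v = 19
  {1, 4}: w = 12, v = 20
  {1, 5}: w = 13, v = 22
  {2, 3}: w = 13, v = 14
  {2, 4}: w = 14, v = 15
  {2, 5}: w = 15, v = 17
  {3, 4}: w = 13, v = 15
  {3, 5}: w = 14, v = 17
  {4, 5}: w = 15, v = 18
  {1, 2, 3}: w = 18, v = 26
  {1, 2, 4}: w = 19, v = 27
  {1, 2, 5}: w = 20, v = 29
  {1, 3, 4}: w = 18, v = 27
  {1, 3, 5}: w = 19, v = 29
  {1, 4, 5}: w = 20, v = 30
  {2, 3, 4}: w = 20, v = 22
  {2, 3, 5}: w = 21, v = 24
  {2, 4, 5}: w = 22, v = 25
  {3, 4, 5}: w = 21, v = 25
  {1, 2, 3, 4}: w = 25, v = 34
  {1, 2, 3, 5}: w = 26, v = 36
  {1, 2, 4, 5}: w = 27 > 26, infeasible
  {1, 3, 4, 5}: w = 26, v = 37
  {2, 3, 4, 5}: w = 28 > 26, infeasible
  {1, 2, 3, 4, 5}: w = 33 > 26, infeasible
Best feasible subset: items [1, 3, 4, 5]
Total weight: 26 <= 26, total value: 37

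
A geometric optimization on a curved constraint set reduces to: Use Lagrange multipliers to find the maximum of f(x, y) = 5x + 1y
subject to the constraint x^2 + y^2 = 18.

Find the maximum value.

Set up Lagrange conditions: grad f = lambda * grad g
  5 = 2*lambda*x
  1 = 2*lambda*y
From these: x/y = 5/1, so x = 5t, y = 1t for some t.
Substitute into constraint: (5t)^2 + (1t)^2 = 18
  t^2 * 26 = 18
  t = sqrt(18/26)
Maximum = 5*x + 1*y = (5^2 + 1^2)*t = 26 * sqrt(18/26) = sqrt(468)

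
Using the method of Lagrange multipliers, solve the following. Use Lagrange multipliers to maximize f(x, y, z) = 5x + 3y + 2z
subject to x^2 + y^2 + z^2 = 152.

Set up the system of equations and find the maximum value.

Lagrange conditions: 5 = 2*lambda*x, 3 = 2*lambda*y, 2 = 2*lambda*z
So x:5 = y:3 = z:2, i.e. x = 5t, y = 3t, z = 2t
Constraint: t^2*(5^2 + 3^2 + 2^2) = 152
  t^2 * 38 = 152  =>  t = sqrt(4)
Maximum = 5*5t + 3*3t + 2*2t = 38*sqrt(4) = 76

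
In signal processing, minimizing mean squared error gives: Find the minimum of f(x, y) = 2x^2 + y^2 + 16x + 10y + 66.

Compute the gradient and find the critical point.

f(x,y) = 2x^2 + y^2 + 16x + 10y + 66
df/dx = 4x + (16) = 0  =>  x = -4
df/dy = 2y + (10) = 0  =>  y = -5
f(-4, -5) = 2*(-4)^2 + 1*(-5)^2 + 16*(-4) + 10*(-5) + 66 = 9
Hessian is diagonal with entries 4, 2 > 0, so this is a minimum.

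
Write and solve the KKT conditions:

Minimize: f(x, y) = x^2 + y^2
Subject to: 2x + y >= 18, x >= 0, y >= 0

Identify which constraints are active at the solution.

KKT conditions for min x^2 + y^2 s.t. 2x + 1y >= 18, x >= 0, y >= 0:
Stationarity: 2x = mu*2 + mu_x, 2y = mu*1 + mu_y, with mu, mu_x, mu_y >= 0
Complementary slackness: mu*(2x + y - 18) = 0, mu_x*x = 0, mu_y*y = 0
(0, 0) is infeasible (2*0 + 1*0 < 18), so if mu = 0 stationarity would force x = mu_x/2 >= 0, y = mu_y/2 >= 0 with mu_x*x = mu_y*y = 0, i.e. x = y = 0: contradiction. Hence mu > 0 and 2x + y = 18 is active.
Try x > 0, y > 0 (so mu_x = mu_y = 0): x = 2*mu/2, y = 1*mu/2
Substitute: 2*(2*mu/2) + 1*(1*mu/2) = 18
  mu*5/2 = 18 => mu = 36/5
x* = 36/5 > 0, y* = 18/5 > 0, consistent with mu_x = mu_y = 0.
f is convex and the constraints are linear, so this KKT point is the global minimum.
f* = 324/5
Active constraints: 2x + y >= 18 (holds with equality, mu = 36/5 > 0); x >= 0 and y >= 0 are inactive (mu_x = mu_y = 0).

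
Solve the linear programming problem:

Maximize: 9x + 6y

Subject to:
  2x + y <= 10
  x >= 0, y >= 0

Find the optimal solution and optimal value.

The feasible region has vertices at [(0, 0), (5, 0), (0, 10)].
Checking objective 9x + 6y at each vertex:
  (0, 0): 9*0 + 6*0 = 0
  (5, 0): 9*5 + 6*0 = 45
  (0, 10): 9*0 + 6*10 = 60
Maximum is 60 at (0, 10).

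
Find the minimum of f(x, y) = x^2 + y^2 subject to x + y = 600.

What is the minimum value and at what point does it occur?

Substitute y = 600 - x into f(x,y) = x^2 + y^2:
g(x) = x^2 + (600 - x)^2 = 2x^2 - 1200x + 360000
g'(x) = 4x - 1200 = 0  =>  x = 300
y = 600 - 300 = 300
Minimum value = 300^2 + 300^2 = 180000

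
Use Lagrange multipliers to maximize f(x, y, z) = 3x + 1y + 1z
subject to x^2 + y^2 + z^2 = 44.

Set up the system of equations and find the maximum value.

Lagrange conditions: 3 = 2*lambda*x, 1 = 2*lambda*y, 1 = 2*lambda*z
So x:3 = y:1 = z:1, i.e. x = 3t, y = 1t, z = 1t
Constraint: t^2*(3^2 + 1^2 + 1^2) = 44
  t^2 * 11 = 44  =>  t = sqrt(4)
Maximum = 3*3t + 1*1t + 1*1t = 11*sqrt(4) = 22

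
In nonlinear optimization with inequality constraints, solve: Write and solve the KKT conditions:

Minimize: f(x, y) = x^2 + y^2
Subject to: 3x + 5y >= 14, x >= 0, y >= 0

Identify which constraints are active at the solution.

KKT conditions for min x^2 + y^2 s.t. 3x + 5y >= 14, x >= 0, y >= 0:
Stationarity: 2x = mu*3 + mu_x, 2y = mu*5 + mu_y, with mu, mu_x, mu_y >= 0
Complementary slackness: mu*(3x + 5y - 14) = 0, mu_x*x = 0, mu_y*y = 0
(0, 0) is infeasible (3*0 + 5*0 < 14), so if mu = 0 stationarity would force x = mu_x/2 >= 0, y = mu_y/2 >= 0 with mu_x*x = mu_y*y = 0, i.e. x = y = 0: contradiction. Hence mu > 0 and 3x + 5y = 14 is active.
Try x > 0, y > 0 (so mu_x = mu_y = 0): x = 3*mu/2, y = 5*mu/2
Substitute: 3*(3*mu/2) + 5*(5*mu/2) = 14
  mu*34/2 = 14 => mu = 14/17
x* = 21/17 > 0, y* = 35/17 > 0, consistent with mu_x = mu_y = 0.
f is convex and the constraints are linear, so this KKT point is the global minimum.
f* = 98/17
Active constraints: 3x + 5y >= 14 (holds with equality, mu = 14/17 > 0); x >= 0 and y >= 0 are inactive (mu_x = mu_y = 0).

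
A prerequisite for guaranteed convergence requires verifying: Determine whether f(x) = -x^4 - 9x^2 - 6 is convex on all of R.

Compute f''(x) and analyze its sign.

f(x) = -x^4 - 9x^2 - 6
f'(x) = -4x^3 + -18x
f''(x) = -12x^2 + -18
f''(x) = -12x^2 + -18 <= -18 < 0 for all x
Therefore, f is concave on R.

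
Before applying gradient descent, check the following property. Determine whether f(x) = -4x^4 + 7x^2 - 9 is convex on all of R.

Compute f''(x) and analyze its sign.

f(x) = -4x^4 + 7x^2 - 9
f'(x) = -16x^3 + 14x
f''(x) = -48x^2 + 14
f''(x) = -48x^2 + 14 -> -inf as |x| -> inf
Therefore, f is not globally convex on R.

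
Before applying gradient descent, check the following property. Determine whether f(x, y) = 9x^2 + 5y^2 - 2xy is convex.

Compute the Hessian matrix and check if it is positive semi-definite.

f(x,y) = 9x^2 + 5y^2 - 2xy
Hessian H = [[18, -2], [-2, 10]]
trace(H) = 28, det(H) = 176
Eigenvalues: (28 +/- sqrt(80)) / 2 = 18.47, 9.528
Since both eigenvalues > 0, f is convex.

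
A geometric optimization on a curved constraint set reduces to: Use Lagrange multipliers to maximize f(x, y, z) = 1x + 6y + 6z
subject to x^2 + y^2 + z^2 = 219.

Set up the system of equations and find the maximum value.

Lagrange conditions: 1 = 2*lambda*x, 6 = 2*lambda*y, 6 = 2*lambda*z
So x:1 = y:6 = z:6, i.e. x = 1t, y = 6t, z = 6t
Constraint: t^2*(1^2 + 6^2 + 6^2) = 219
  t^2 * 73 = 219  =>  t = sqrt(3)
Maximum = 1*1t + 6*6t + 6*6t = 73*sqrt(3) = sqrt(15987)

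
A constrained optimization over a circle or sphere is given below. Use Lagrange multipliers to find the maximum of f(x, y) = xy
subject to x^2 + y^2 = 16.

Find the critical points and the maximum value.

Lagrange conditions: y = 2*lambda*x and x = 2*lambda*y
If x = 0 then y = 0, violating the constraint, so x, y != 0.
Dividing: y/x = x/y => x^2 = y^2 => y = x or y = -x
Constraint: 2x^2 = 16 => x^2 = 8 => x = +/-sqrt(8)
Critical points: (sqrt(8), sqrt(8)), (-sqrt(8), -sqrt(8)), (sqrt(8), -sqrt(8)), (-sqrt(8), sqrt(8))
  y = x:  xy = x^2 = 8  at (sqrt(8), sqrt(8)) and (-sqrt(8), -sqrt(8))
  y = -x: xy = -x^2 = -8 at (sqrt(8), -sqrt(8)) and (-sqrt(8), sqrt(8))
Maximum xy = 8 at (sqrt(8), sqrt(8)) and (-sqrt(8), -sqrt(8))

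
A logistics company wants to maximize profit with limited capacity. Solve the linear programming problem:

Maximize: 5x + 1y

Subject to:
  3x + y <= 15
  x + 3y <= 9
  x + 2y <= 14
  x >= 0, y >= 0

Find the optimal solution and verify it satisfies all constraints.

Feasible vertices: (0, 0), (0, 3), (9/2, 3/2), (5, 0)
Objective 5x + 1y at each vertex:
  (0, 0): 0
  (0, 3): 3
  (9/2, 3/2): 24
  (5, 0): 25
Maximum is 25 at (5, 0).
Verify constraints at (x, y) = (5, 0):
  3*5 + 1*0 = 15 <= 15 (active)
  1*5 + 3*0 = 5 <= 9
  1*5 + 2*0 = 5 <= 14
  x = 5 >= 0, y = 0 >= 0. All constraints satisfied.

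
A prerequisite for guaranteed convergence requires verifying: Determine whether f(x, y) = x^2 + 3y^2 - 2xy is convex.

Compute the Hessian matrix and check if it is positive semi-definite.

f(x,y) = x^2 + 3y^2 - 2xy
Hessian H = [[2, -2], [-2, 6]]
trace(H) = 8, det(H) = 8
Eigenvalues: (8 +/- sqrt(32)) / 2 = 6.828, 1.172
Since both eigenvalues > 0, f is convex.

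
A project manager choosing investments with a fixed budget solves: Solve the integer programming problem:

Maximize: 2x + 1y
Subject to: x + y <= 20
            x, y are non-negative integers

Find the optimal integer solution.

Objective: 2x + 1y, constraint: x + y <= 20
Coefficient of x is 2 >= coefficient of y is 1, so allocate the entire budget to x.
Optimal: x = 20, y = 0, value = 40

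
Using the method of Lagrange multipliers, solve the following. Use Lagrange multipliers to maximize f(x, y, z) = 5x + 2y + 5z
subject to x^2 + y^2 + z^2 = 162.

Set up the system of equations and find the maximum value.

Lagrange conditions: 5 = 2*lambda*x, 2 = 2*lambda*y, 5 = 2*lambda*z
So x:5 = y:2 = z:5, i.e. x = 5t, y = 2t, z = 5t
Constraint: t^2*(5^2 + 2^2 + 5^2) = 162
  t^2 * 54 = 162  =>  t = sqrt(3)
Maximum = 5*5t + 2*2t + 5*5t = 54*sqrt(3) = sqrt(8748)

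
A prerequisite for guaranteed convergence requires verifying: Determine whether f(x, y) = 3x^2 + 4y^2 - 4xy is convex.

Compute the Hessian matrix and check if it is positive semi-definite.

f(x,y) = 3x^2 + 4y^2 - 4xy
Hessian H = [[6, -4], [-4, 8]]
trace(H) = 14, det(H) = 32
Eigenvalues: (14 +/- sqrt(68)) / 2 = 11.12, 2.877
Since both eigenvalues > 0, f is convex.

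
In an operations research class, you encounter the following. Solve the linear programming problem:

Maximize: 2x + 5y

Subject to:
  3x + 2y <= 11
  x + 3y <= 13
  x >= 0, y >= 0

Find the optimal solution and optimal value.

Feasible vertices: (0, 0), (0, 13/3), (1, 4), (11/3, 0)
Objective 2x + 5y at each:
  (0, 0): 0
  (0, 13/3): 65/3
  (1, 4): 22
  (11/3, 0): 22/3
Maximum is 22 at (1, 4).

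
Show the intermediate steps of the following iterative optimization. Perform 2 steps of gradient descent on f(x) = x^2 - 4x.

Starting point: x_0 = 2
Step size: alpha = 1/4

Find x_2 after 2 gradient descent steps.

f(x) = x^2 - 4x, f'(x) = 2x + (-4)
Step 1: f'(2) = 0, x_1 = 2 - 1/4 * 0 = 2
Step 2: f'(2) = 0, x_2 = 2 - 1/4 * 0 = 2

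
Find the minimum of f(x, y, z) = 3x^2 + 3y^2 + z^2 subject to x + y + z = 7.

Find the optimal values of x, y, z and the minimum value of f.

Using Lagrange multipliers on f = 3x^2 + 3y^2 + z^2 with constraint x + y + z = 7:
Conditions: 2*3*x = lambda, 2*3*y = lambda, 2*1*z = lambda
So x = lambda/6, y = lambda/6, z = lambda/2
Substituting into constraint: lambda * (5/6) = 7
lambda = 42/5
x = 7/5, y = 7/5, z = 21/5
Minimum value = 147/5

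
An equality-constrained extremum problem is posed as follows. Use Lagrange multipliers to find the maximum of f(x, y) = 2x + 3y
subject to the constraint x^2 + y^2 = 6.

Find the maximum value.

Set up Lagrange conditions: grad f = lambda * grad g
  2 = 2*lambda*x
  3 = 2*lambda*y
From these: x/y = 2/3, so x = 2t, y = 3t for some t.
Substitute into constraint: (2t)^2 + (3t)^2 = 6
  t^2 * 13 = 6
  t = sqrt(6/13)
Maximum = 2*x + 3*y = (2^2 + 3^2)*t = 13 * sqrt(6/13) = sqrt(78)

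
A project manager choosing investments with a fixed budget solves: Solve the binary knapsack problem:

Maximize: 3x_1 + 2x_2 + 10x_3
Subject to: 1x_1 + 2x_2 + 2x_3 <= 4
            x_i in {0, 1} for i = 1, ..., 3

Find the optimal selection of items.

Items: item 1 (v=3, w=1), item 2 (v=2, w=2), item 3 (v=10, w=2)
Capacity: 4
Checking all 8 subsets (w = total weight, v = total value):
  {}: w = 0, v = 0
  {1}: w = 1, v = 3
  {2}: w = 2, v = 2
  {3}: w = 2, v = 10
  {1, 2}: w = 3, v = 5
  {1, 3}: w = 3, v = 13
  {2, 3}: w = 4, v = 12
  {1, 2, 3}: w = 5 > 4, infeasible
Best feasible subset: items [1, 3]
Total weight: 3 <= 4, total value: 13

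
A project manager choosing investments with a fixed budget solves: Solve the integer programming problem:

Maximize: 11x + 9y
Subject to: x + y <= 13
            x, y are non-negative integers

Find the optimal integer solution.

Objective: 11x + 9y, constraint: x + y <= 13
Coefficient of x is 11 >= coefficient of y is 9, so allocate the entire budget to x.
Optimal: x = 13, y = 0, value = 143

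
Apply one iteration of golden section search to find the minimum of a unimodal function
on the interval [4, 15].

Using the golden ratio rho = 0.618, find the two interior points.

Golden section search on [4, 15].
Golden ratio rho = 0.618 (approx).
Interior points:
  x_1 = 4 + (1-0.618)*11 = 8.2020
  x_2 = 4 + 0.618*11 = 10.7980
Compare f(x_1) and f(x_2) to determine which subinterval to keep.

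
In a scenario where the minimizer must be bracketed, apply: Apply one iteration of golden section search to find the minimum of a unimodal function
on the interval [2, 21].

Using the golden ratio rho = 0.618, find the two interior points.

Golden section search on [2, 21].
Golden ratio rho = 0.618 (approx).
Interior points:
  x_1 = 2 + (1-0.618)*19 = 9.2580
  x_2 = 2 + 0.618*19 = 13.7420
Compare f(x_1) and f(x_2) to determine which subinterval to keep.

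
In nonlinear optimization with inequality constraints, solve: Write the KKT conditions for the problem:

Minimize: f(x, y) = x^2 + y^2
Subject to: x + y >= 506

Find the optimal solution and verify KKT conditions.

KKT conditions for min x^2 + y^2 s.t. x + y >= 506:
Stationarity: 2x = mu, 2y = mu
So x = y = mu/2.
Complementary slackness: mu*(x + y - 506) = 0
Primal feasibility: x + y >= 506; dual feasibility: mu >= 0
If mu = 0 then x = y = 0, but 0 + 0 < 506 is infeasible, so the constraint is active.
Constraint active: x + y = 2*(mu/2) = 506 => mu = 506
x = y = 253, f = 128018
Verify: stationarity 2*253 = 506 = mu; primal 253 + 253 = 506 >= 506; dual mu = 506 >= 0; complementary slackness 506*(506 - 506) = 0. All KKT conditions hold.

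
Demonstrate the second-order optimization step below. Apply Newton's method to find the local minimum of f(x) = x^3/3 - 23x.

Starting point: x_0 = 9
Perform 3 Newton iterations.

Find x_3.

f(x) = x^3/3 - 23x
f'(x) = x^2 - 23, f''(x) = 2x
Newton update: x_{n+1} = x_n - (x_n^2 - 23)/(2*x_n)
Step 1: x_0 = 9, f'=58, f''=18, x_1 = 52/9
Step 2: x_1 = 52/9, f'=841/81, f''=104/9, x_2 = 4567/936
Step 3: x_2 = 4567/936, f'=707281/876096, f''=4567/468, x_3 = 41007697/8549424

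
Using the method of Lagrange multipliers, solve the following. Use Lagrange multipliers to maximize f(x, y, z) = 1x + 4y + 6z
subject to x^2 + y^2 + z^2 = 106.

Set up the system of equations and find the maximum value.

Lagrange conditions: 1 = 2*lambda*x, 4 = 2*lambda*y, 6 = 2*lambda*z
So x:1 = y:4 = z:6, i.e. x = 1t, y = 4t, z = 6t
Constraint: t^2*(1^2 + 4^2 + 6^2) = 106
  t^2 * 53 = 106  =>  t = sqrt(2)
Maximum = 1*1t + 4*4t + 6*6t = 53*sqrt(2) = sqrt(5618)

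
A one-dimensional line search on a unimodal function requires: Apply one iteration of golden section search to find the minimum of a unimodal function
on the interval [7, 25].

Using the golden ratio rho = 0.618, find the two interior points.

Golden section search on [7, 25].
Golden ratio rho = 0.618 (approx).
Interior points:
  x_1 = 7 + (1-0.618)*18 = 13.8760
  x_2 = 7 + 0.618*18 = 18.1240
Compare f(x_1) and f(x_2) to determine which subinterval to keep.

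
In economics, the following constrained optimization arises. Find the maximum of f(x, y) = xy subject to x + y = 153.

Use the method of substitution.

Substitute y = 153 - x into f(x,y) = xy:
g(x) = x(153 - x) = 153x - x^2
g'(x) = 153 - 2x = 0  =>  x = 153/2
y = 153 - 153/2 = 153/2
Maximum value = (153/2) * (153/2) = 23409/4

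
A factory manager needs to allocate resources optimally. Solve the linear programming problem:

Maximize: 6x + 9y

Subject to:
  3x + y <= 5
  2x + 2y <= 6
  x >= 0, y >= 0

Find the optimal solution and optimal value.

Feasible vertices: (0, 0), (0, 3), (1, 2), (5/3, 0)
Objective 6x + 9y at each:
  (0, 0): 0
  (0, 3): 27
  (1, 2): 24
  (5/3, 0): 10
Maximum is 27 at (0, 3).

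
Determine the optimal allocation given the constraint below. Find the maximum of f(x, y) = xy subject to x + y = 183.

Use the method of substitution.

Substitute y = 183 - x into f(x,y) = xy:
g(x) = x(183 - x) = 183x - x^2
g'(x) = 183 - 2x = 0  =>  x = 183/2
y = 183 - 183/2 = 183/2
Maximum value = (183/2) * (183/2) = 33489/4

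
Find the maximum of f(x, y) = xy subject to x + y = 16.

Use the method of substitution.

Substitute y = 16 - x into f(x,y) = xy:
g(x) = x(16 - x) = 16x - x^2
g'(x) = 16 - 2x = 0  =>  x = 8
y = 16 - 8 = 8
Maximum value = 8 * 8 = 64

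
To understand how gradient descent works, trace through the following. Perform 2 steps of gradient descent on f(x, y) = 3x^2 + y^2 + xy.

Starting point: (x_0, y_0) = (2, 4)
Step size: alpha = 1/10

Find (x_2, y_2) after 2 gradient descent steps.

f(x,y) = 3x^2 + y^2 + xy
grad_x = 6x + 1y, grad_y = 2y + 1x
Step 1: grad = (16, 10), (2/5, 3)
Step 2: grad = (27/5, 32/5), (-7/50, 59/25)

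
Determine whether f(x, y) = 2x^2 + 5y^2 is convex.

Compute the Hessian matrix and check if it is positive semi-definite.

f(x,y) = 2x^2 + 5y^2
Hessian H = [[4, 0], [0, 10]]
trace(H) = 14, det(H) = 40
Eigenvalues: (14 +/- sqrt(36)) / 2 = 10, 4
Since both eigenvalues > 0, f is convex.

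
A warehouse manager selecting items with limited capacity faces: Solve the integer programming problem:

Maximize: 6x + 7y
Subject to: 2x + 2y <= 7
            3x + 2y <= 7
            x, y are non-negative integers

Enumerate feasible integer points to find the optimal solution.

Constraint 1: 2x + 2y <= 7
Constraint 2: 3x + 2y <= 7
Feasible x range (need y >= 0): 0 <= x <= min(7/2, 7/3) => x in {0, ..., 2}.
Enumerate feasible integer points row by row (the coefficient of y is 7 > 0, so for each x the largest feasible y gives the best value):
  x = 0: y <= min((7 - 2*0)/2, (7 - 3*0)/2) => y in {0, ..., 3}; best 6*0 + 7*3 = 21
  x = 1: y <= min((7 - 2*1)/2, (7 - 3*1)/2) => y in {0, ..., 2}; best 6*1 + 7*2 = 20
  x = 2: y <= min((7 - 2*2)/2, (7 - 3*2)/2) => y in {0}; best 6*2 + 7*0 = 12
The maximum 6x + 7y = 21 is achieved at x = 0, y = 3.
Check: 2*0 + 2*3 = 6 <= 7 and 3*0 + 2*3 = 6 <= 7.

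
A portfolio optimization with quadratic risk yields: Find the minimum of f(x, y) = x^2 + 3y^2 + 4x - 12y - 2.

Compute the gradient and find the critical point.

f(x,y) = x^2 + 3y^2 + 4x - 12y - 2
df/dx = 2x + (4) = 0  =>  x = -2
df/dy = 6y + (-12) = 0  =>  y = 2
f(-2, 2) = 1*(-2)^2 + 3*(2)^2 + 4*(-2) + -12*(2) + -2 = -18
Hessian is diagonal with entries 2, 6 > 0, so this is a minimum.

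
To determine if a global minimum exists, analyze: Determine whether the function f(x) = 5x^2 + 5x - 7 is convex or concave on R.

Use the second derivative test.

f(x) = 5x^2 + 5x - 7
f'(x) = 10x + 5
f''(x) = 10
Since f''(x) = 10 > 0 for all x, f is convex on R.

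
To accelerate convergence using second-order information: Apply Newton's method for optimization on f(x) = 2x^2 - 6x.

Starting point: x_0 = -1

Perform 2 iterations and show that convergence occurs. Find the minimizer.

f(x) = 2x^2 - 6x, f'(x) = 4x + (-6), f''(x) = 4
Step 1: f'(-1) = -10, x_1 = -1 - -10/4 = 3/2
Step 2: f'(3/2) = 0, x_2 = 3/2 (converged)
Newton's method converges in 1 step for quadratics.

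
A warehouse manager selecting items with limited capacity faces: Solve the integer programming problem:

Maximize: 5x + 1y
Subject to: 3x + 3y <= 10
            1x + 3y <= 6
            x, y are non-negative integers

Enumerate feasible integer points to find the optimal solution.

Constraint 1: 3x + 3y <= 10
Constraint 2: 1x + 3y <= 6
Feasible x range (need y >= 0): 0 <= x <= min(10/3, 6/1) => x in {0, ..., 3}.
Enumerate feasible integer points row by row (the coefficient of y is 1 > 0, so for each x the largest feasible y gives the best value):
  x = 0: y <= min((10 - 3*0)/3, (6 - 1*0)/3) => y in {0, ..., 2}; best 5*0 + 1*2 = 2
  x = 1: y <= min((10 - 3*1)/3, (6 - 1*1)/3) => y in {0, ..., 1}; best 5*1 + 1*1 = 6
  x = 2: y <= min((10 - 3*2)/3, (6 - 1*2)/3) => y in {0, ..., 1}; best 5*2 + 1*1 = 11
  x = 3: y <= min((10 - 3*3)/3, (6 - 1*3)/3) => y in {0}; best 5*3 + 1*0 = 15
The maximum 5x + 1y = 15 is achieved at x = 3, y = 0.
Check: 3*3 + 3*0 = 9 <= 10 and 1*3 + 3*0 = 3 <= 6.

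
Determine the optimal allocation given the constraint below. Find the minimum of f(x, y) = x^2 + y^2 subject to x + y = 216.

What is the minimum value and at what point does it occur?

Substitute y = 216 - x into f(x,y) = x^2 + y^2:
g(x) = x^2 + (216 - x)^2 = 2x^2 - 432x + 46656
g'(x) = 4x - 432 = 0  =>  x = 108
y = 216 - 108 = 108
Minimum value = 108^2 + 108^2 = 23328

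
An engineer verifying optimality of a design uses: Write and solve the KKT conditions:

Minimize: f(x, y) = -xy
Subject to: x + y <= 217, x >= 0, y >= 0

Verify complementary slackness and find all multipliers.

Problem: min -xy s.t. x + y <= 217 (multiplier lambda), x >= 0 (mu_x), y >= 0 (mu_y)
KKT stationarity: -y + lambda - mu_x = 0, -x + lambda - mu_y = 0, with lambda, mu_x, mu_y >= 0
Complementary slackness: lambda*(x + y - 217) = 0, mu_x*x = 0, mu_y*y = 0
If lambda = 0: y = -mu_x <= 0 and x = -mu_y <= 0 force x = y = 0 with f = 0; but x = y = 217/2 is feasible with f = -47089/4 < 0, so this is not the minimum. Hence lambda > 0 and x + y = 217.
Try x > 0, y > 0 (so mu_x = mu_y = 0): y = lambda, x = lambda => x = y = lambda
x + y = 217 => 2*lambda = 217 => lambda = 217/2
x* = y* = 217/2 > 0, consistent with mu_x = mu_y = 0.
(Any feasible point with x = 0 or y = 0 has f = 0 > -47089/4, so the minimum is not on those boundaries.)
min(-xy) = -47089/4 (i.e. max xy = 47089/4)
Multipliers: lambda = 217/2, mu_x = 0, mu_y = 0
Complementary slackness: lambda*(x + y - 217) = 217/2*(217/2 + 217/2 - 217) = 0, mu_x*x = 0*217/2 = 0, mu_y*y = 0*217/2 = 0. Satisfied.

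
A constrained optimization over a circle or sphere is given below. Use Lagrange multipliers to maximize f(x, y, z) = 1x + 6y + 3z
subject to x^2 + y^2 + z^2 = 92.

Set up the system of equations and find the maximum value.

Lagrange conditions: 1 = 2*lambda*x, 6 = 2*lambda*y, 3 = 2*lambda*z
So x:1 = y:6 = z:3, i.e. x = 1t, y = 6t, z = 3t
Constraint: t^2*(1^2 + 6^2 + 3^2) = 92
  t^2 * 46 = 92  =>  t = sqrt(2)
Maximum = 1*1t + 6*6t + 3*3t = 46*sqrt(2) = sqrt(4232)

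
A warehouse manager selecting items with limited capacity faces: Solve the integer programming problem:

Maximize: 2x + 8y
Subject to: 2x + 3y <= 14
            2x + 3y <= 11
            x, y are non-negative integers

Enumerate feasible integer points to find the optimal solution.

Constraint 1: 2x + 3y <= 14
Constraint 2: 2x + 3y <= 11
Feasible x range (need y >= 0): 0 <= x <= min(14/2, 11/2) => x in {0, ..., 5}.
Enumerate feasible integer points row by row (the coefficient of y is 8 > 0, so for each x the largest feasible y gives the best value):
  x = 0: y <= min((14 - 2*0)/3, (11 - 2*0)/3) => y in {0, ..., 3}; best 2*0 + 8*3 = 24
  x = 1: y <= min((14 - 2*1)/3, (11 - 2*1)/3) => y in {0, ..., 3}; best 2*1 + 8*3 = 26
  x = 2: y <= min((14 - 2*2)/3, (11 - 2*2)/3) => y in {0, ..., 2}; best 2*2 + 8*2 = 20
  x = 3: y <= min((14 - 2*3)/3, (11 - 2*3)/3) => y in {0, ..., 1}; best 2*3 + 8*1 = 14
  x = 4: y <= min((14 - 2*4)/3, (11 - 2*4)/3) => y in {0, ..., 1}; best 2*4 + 8*1 = 16
  x = 5: y <= min((14 - 2*5)/3, (11 - 2*5)/3) => y in {0}; best 2*5 + 8*0 = 10
The maximum 2x + 8y = 26 is achieved at x = 1, y = 3.
Check: 2*1 + 3*3 = 11 <= 14 and 2*1 + 3*3 = 11 <= 11.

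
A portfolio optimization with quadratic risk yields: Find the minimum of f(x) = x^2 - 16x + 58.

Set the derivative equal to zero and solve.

f(x) = x^2 - 16x + 58
f'(x) = 2x + (-16) = 0
x = 16/2 = 8
f(8) = -6
Since f''(x) = 2 > 0, this is a minimum.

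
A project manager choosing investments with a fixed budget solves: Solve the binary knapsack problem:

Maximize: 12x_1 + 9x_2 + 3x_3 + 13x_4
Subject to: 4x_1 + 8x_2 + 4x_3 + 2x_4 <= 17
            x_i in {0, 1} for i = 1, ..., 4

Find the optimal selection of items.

Items: item 1 (v=12, w=4), item 2 (v=9, w=8), item 3 (v=3, w=4), item 4 (v=13, w=2)
Capacity: 17
Checking all 16 subsets (w = total weight, v = total value):
  {}: w = 0, v = 0
  {1}: w = 4, v = 12
  {2}: w = 8, v = 9
  {3}: w = 4, v = 3
  {4}: w = 2, v = 13
  {1, 2}: w = 12, v = 21
  {1, 3}: w = 8, v = 15
  {1, 4}: w = 6, v = 25
  {2, 3}: w = 12, v = 12
  {2, 4}: w = 10, v = 22
  {3, 4}: w = 6, v = 16
  {1, 2, 3}: w = 16, v = 24
  {1, 2, 4}: w = 14, v = 34
  {1, 3, 4}: w = 10, v = 28
  {2, 3, 4}: w = 14, v = 25
  {1, 2, 3, 4}: w = 18 > 17, infeasible
Best feasible subset: items [1, 2, 4]
Total weight: 14 <= 17, total value: 34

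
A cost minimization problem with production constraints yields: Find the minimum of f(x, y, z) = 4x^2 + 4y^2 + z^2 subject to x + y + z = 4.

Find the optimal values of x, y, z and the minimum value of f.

Using Lagrange multipliers on f = 4x^2 + 4y^2 + z^2 with constraint x + y + z = 4:
Conditions: 2*4*x = lambda, 2*4*y = lambda, 2*1*z = lambda
So x = lambda/8, y = lambda/8, z = lambda/2
Substituting into constraint: lambda * (3/4) = 4
lambda = 16/3
x = 2/3, y = 2/3, z = 8/3
Minimum value = 32/3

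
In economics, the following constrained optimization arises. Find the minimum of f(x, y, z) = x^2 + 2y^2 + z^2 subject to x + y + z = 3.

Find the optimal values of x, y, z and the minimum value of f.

Using Lagrange multipliers on f = x^2 + 2y^2 + z^2 with constraint x + y + z = 3:
Conditions: 2*1*x = lambda, 2*2*y = lambda, 2*1*z = lambda
So x = lambda/2, y = lambda/4, z = lambda/2
Substituting into constraint: lambda * (5/4) = 3
lambda = 12/5
x = 6/5, y = 3/5, z = 6/5
Minimum value = 18/5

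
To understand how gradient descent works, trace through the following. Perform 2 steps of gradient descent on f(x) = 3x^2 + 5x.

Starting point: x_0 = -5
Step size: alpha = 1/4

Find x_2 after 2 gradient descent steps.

f(x) = 3x^2 + 5x, f'(x) = 6x + (5)
Step 1: f'(-5) = -25, x_1 = -5 - 1/4 * -25 = 5/4
Step 2: f'(5/4) = 25/2, x_2 = 5/4 - 1/4 * 25/2 = -15/8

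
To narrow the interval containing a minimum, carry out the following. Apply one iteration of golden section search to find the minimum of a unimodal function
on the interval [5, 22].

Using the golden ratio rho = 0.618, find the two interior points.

Golden section search on [5, 22].
Golden ratio rho = 0.618 (approx).
Interior points:
  x_1 = 5 + (1-0.618)*17 = 11.4940
  x_2 = 5 + 0.618*17 = 15.5060
Compare f(x_1) and f(x_2) to determine which subinterval to keep.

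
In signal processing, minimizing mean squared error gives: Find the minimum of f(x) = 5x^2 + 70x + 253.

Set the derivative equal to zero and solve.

f(x) = 5x^2 + 70x + 253
f'(x) = 10x + (70) = 0
x = -70/10 = -7
f(-7) = 8
Since f''(x) = 10 > 0, this is a minimum.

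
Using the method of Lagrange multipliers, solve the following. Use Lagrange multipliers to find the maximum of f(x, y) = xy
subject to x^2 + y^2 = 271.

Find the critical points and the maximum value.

Lagrange conditions: y = 2*lambda*x and x = 2*lambda*y
If x = 0 then y = 0, violating the constraint, so x, y != 0.
Dividing: y/x = x/y => x^2 = y^2 => y = x or y = -x
Constraint: 2x^2 = 271 => x^2 = 271/2 => x = +/-sqrt(271/2)
Critical points: (sqrt(271/2), sqrt(271/2)), (-sqrt(271/2), -sqrt(271/2)), (sqrt(271/2), -sqrt(271/2)), (-sqrt(271/2), sqrt(271/2))
  y = x:  xy = x^2 = 271/2  at (sqrt(271/2), sqrt(271/2)) and (-sqrt(271/2), -sqrt(271/2))
  y = -x: xy = -x^2 = -271/2 at (sqrt(271/2), -sqrt(271/2)) and (-sqrt(271/2), sqrt(271/2))
Maximum xy = 271/2 at (sqrt(271/2), sqrt(271/2)) and (-sqrt(271/2), -sqrt(271/2))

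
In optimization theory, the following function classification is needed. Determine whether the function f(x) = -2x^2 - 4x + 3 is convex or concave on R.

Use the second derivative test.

f(x) = -2x^2 - 4x + 3
f'(x) = -4x - 4
f''(x) = -4
Since f''(x) = -4 < 0 for all x, f is concave on R.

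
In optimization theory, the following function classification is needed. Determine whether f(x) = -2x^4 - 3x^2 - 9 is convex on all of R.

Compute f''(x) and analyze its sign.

f(x) = -2x^4 - 3x^2 - 9
f'(x) = -8x^3 + -6x
f''(x) = -24x^2 + -6
f''(x) = -24x^2 + -6 <= -6 < 0 for all x
Therefore, f is concave on R.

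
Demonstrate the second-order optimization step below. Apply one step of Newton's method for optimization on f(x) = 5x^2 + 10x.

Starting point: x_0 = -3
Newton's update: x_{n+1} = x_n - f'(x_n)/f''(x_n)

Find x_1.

f(x) = 5x^2 + 10x
f'(x) = 10x + (10), f''(x) = 10
Newton step: x_1 = x_0 - f'(x_0)/f''(x_0)
f'(-3) = -20
x_1 = -3 - -20/10 = -1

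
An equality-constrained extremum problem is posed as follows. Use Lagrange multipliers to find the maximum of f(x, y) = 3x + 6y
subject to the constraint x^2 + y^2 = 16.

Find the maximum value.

Set up Lagrange conditions: grad f = lambda * grad g
  3 = 2*lambda*x
  6 = 2*lambda*y
From these: x/y = 3/6, so x = 3t, y = 6t for some t.
Substitute into constraint: (3t)^2 + (6t)^2 = 16
  t^2 * 45 = 16
  t = sqrt(16/45)
Maximum = 3*x + 6*y = (3^2 + 6^2)*t = 45 * sqrt(16/45) = sqrt(720)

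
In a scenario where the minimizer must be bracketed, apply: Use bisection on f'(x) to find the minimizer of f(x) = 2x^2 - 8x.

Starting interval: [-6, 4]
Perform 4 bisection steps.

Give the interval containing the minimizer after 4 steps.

Finding critical point of f(x) = 2x^2 - 8x using bisection on f'(x) = 4x + -8.
f'(x) = 0 when x = 2.
Starting interval: [-6, 4]
Step 1: mid = -1, f'(mid) = -12, new interval = [-1, 4]
Step 2: mid = 3/2, f'(mid) = -2, new interval = [3/2, 4]
Step 3: mid = 11/4, f'(mid) = 3, new interval = [3/2, 11/4]
Step 4: mid = 17/8, f'(mid) = 1/2, new interval = [3/2, 17/8]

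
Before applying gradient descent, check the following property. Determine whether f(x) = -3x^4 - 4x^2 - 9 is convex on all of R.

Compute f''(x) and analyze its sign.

f(x) = -3x^4 - 4x^2 - 9
f'(x) = -12x^3 + -8x
f''(x) = -36x^2 + -8
f''(x) = -36x^2 + -8 <= -8 < 0 for all x
Therefore, f is concave on R.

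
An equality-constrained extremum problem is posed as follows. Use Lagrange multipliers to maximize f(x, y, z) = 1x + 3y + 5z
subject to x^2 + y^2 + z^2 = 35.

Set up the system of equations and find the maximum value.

Lagrange conditions: 1 = 2*lambda*x, 3 = 2*lambda*y, 5 = 2*lambda*z
So x:1 = y:3 = z:5, i.e. x = 1t, y = 3t, z = 5t
Constraint: t^2*(1^2 + 3^2 + 5^2) = 35
  t^2 * 35 = 35  =>  t = sqrt(1)
Maximum = 1*1t + 3*3t + 5*5t = 35*sqrt(1) = 35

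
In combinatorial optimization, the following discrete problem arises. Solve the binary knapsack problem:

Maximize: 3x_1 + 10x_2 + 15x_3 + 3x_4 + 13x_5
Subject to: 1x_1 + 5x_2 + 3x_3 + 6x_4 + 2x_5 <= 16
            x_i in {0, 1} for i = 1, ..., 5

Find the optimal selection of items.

Items: item 1 (v=3, w=1), item 2 (v=10, w=5), item 3 (v=15, w=3), item 4 (v=3, w=6), item 5 (v=13, w=2)
Capacity: 16
Checking all 32 subsets (w = total weight, v = total value):
  {}: w = 0, v = 0
  {1}: w = 1, v = 3
  {2}: w = 5, v = 10
  {3}: w = 3, v = 15
  {4}: w = 6, v = 3
  {5}: w = 2, v = 13
  {1, 2}: w = 6, v = 13
  {1, 3}: w = 4, v = 18
  {1, 4}: w = 7, v = 6
  {1, 5}: w = 3, v = 16
  {2, 3}: w = 8, v = 25
  {2, 4}: w = 11, v = 13
  {2, 5}: w = 7, v = 23
  {3, 4}: w = 9, v = 18
  {3, 5}: w = 5, v = 28
  {4, 5}: w = 8, v = 16
  {1, 2, 3}: w = 9, v = 28
  {1, 2, 4}: w = 12, v = 16
  {1, 2, 5}: w = 8, v = 26
  {1, 3, 4}: w = 10, v = 21
  {1, 3, 5}: w = 6, v = 31
  {1, 4, 5}: w = 9, v = 19
  {2, 3, 4}: w = 14, v = 28
  {2, 3, 5}: w = 10, v = 38
  {2, 4, 5}: w = 13, v = 26
  {3, 4, 5}: w = 11, v = 31
  {1, 2, 3, 4}: w = 15, v = 31
  {1, 2, 3, 5}: w = 11, v = 41
  {1, 2, 4, 5}: w = 14, v = 29
  {1, 3, 4, 5}: w = 12, v = 34
  {2, 3, 4, 5}: w = 16, v = 41
  {1, 2, 3, 4, 5}: w = 17 > 16, infeasible
Best feasible subset: items [1, 2, 3, 5]
(The same value 41 is also attained by {2, 3, 4, 5}.)
Total weight: 11 <= 16, total value: 41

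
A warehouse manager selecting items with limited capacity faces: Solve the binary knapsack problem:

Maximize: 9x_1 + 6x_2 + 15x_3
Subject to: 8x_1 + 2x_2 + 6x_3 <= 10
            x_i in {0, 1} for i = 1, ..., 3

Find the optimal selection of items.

Items: item 1 (v=9, w=8), item 2 (v=6, w=2), item 3 (v=15, w=6)
Capacity: 10
Checking all 8 subsets (w = total weight, v = total value):
  {}: w = 0, v = 0
  {1}: w = 8, v = 9
  {2}: w = 2, v = 6
  {3}: w = 6, v = 15
  {1, 2}: w = 10, v = 15
  {1, 3}: w = 14 > 10, infeasible
  {2, 3}: w = 8, v = 21
  {1, 2, 3}: w = 16 > 10, infeasible
Best feasible subset: items [2, 3]
Total weight: 8 <= 10, total value: 21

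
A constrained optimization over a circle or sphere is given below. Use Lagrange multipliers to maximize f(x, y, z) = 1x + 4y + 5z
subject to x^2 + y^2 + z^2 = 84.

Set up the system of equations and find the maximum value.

Lagrange conditions: 1 = 2*lambda*x, 4 = 2*lambda*y, 5 = 2*lambda*z
So x:1 = y:4 = z:5, i.e. x = 1t, y = 4t, z = 5t
Constraint: t^2*(1^2 + 4^2 + 5^2) = 84
  t^2 * 42 = 84  =>  t = sqrt(2)
Maximum = 1*1t + 4*4t + 5*5t = 42*sqrt(2) = sqrt(3528)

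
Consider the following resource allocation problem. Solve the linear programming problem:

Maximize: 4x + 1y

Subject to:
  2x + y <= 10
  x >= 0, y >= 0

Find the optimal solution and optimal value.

The feasible region has vertices at [(0, 0), (5, 0), (0, 10)].
Checking objective 4x + 1y at each vertex:
  (0, 0): 4*0 + 1*0 = 0
  (5, 0): 4*5 + 1*0 = 20
  (0, 10): 4*0 + 1*10 = 10
Maximum is 20 at (5, 0).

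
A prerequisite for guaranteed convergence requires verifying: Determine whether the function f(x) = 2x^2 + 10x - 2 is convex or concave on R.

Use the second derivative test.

f(x) = 2x^2 + 10x - 2
f'(x) = 4x + 10
f''(x) = 4
Since f''(x) = 4 > 0 for all x, f is convex on R.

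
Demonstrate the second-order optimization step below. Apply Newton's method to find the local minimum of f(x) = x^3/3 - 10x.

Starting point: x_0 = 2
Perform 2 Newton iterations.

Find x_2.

f(x) = x^3/3 - 10x
f'(x) = x^2 - 10, f''(x) = 2x
Newton update: x_{n+1} = x_n - (x_n^2 - 10)/(2*x_n)
Step 1: x_0 = 2, f'=-6, f''=4, x_1 = 7/2
Step 2: x_1 = 7/2, f'=9/4, f''=7, x_2 = 89/28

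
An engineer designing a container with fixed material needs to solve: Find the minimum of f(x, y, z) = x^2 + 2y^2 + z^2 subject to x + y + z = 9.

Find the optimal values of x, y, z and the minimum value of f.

Using Lagrange multipliers on f = x^2 + 2y^2 + z^2 with constraint x + y + z = 9:
Conditions: 2*1*x = lambda, 2*2*y = lambda, 2*1*z = lambda
So x = lambda/2, y = lambda/4, z = lambda/2
Substituting into constraint: lambda * (5/4) = 9
lambda = 36/5
x = 18/5, y = 9/5, z = 18/5
Minimum value = 162/5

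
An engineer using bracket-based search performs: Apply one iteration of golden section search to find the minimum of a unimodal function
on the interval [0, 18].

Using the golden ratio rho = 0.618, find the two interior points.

Golden section search on [0, 18].
Golden ratio rho = 0.618 (approx).
Interior points:
  x_1 = 0 + (1-0.618)*18 = 6.8760
  x_2 = 0 + 0.618*18 = 11.1240
Compare f(x_1) and f(x_2) to determine which subinterval to keep.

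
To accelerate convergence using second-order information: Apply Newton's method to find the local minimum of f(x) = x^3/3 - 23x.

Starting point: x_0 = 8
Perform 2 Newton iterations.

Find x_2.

f(x) = x^3/3 - 23x
f'(x) = x^2 - 23, f''(x) = 2x
Newton update: x_{n+1} = x_n - (x_n^2 - 23)/(2*x_n)
Step 1: x_0 = 8, f'=41, f''=16, x_1 = 87/16
Step 2: x_1 = 87/16, f'=1681/256, f''=87/8, x_2 = 13457/2784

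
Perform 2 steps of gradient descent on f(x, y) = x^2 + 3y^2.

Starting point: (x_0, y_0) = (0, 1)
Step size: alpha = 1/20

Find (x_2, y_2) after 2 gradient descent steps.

f(x,y) = x^2 + 3y^2
grad_x = 2x + 0y, grad_y = 6y + 0x
Step 1: grad = (0, 6), (0, 7/10)
Step 2: grad = (0, 21/5), (0, 49/100)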